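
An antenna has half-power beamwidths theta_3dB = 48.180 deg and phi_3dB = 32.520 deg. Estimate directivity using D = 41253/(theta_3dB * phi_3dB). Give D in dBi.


D_linear = 41253 / (48.180 * 32.520) = 26.32923
D_dBi = 10 * log10(26.32923) = 14.20 dBi

14.20 dBi


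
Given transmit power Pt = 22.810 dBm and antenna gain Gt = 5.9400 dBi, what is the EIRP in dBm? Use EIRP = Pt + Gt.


EIRP = Pt + Gt = 22.810 + 5.9400 = 28.75 dBm

28.75 dBm


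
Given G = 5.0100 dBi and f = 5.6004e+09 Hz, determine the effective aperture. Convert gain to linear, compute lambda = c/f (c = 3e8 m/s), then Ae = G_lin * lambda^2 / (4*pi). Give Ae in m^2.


lambda = c / f = 3.0000e+08 / 5.6004e+09 = 0.05356760 m
G_linear = 10^(5.0100/10) = 3.169567
Ae = G_linear * lambda^2 / (4*pi) = 3.169567 * 0.05356760^2 / (4*pi) = 7.238e-04 m^2

7.238e-04 m^2


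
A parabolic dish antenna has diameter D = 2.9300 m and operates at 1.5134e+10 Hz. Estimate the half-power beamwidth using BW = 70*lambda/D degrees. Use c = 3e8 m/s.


lambda = c / f = 3.0000e+08 / 1.5134e+10 = 0.01982292 m
BW = 70 * 0.01982292 / 2.9300 = 0.4736 deg

0.4736 deg


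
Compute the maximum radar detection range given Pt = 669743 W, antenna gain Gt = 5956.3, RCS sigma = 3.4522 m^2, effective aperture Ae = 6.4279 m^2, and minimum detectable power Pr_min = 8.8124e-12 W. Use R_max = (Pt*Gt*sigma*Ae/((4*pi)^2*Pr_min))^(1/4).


R^4 = 669743*5956.3*3.4522*6.4279 / ((4*pi)^2 * 8.8124e-12) = 6.361154e+19
R_max = 6.361154e+19^0.25 = 89307 m

89307 m


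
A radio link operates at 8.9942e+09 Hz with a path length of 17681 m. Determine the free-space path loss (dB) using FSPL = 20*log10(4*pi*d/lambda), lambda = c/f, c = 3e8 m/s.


lambda = c / f = 3.0000e+08 / 8.9942e+09 = 0.03335483 m
FSPL = 20 * log10(4*pi*17681/0.03335483) = 136.5 dB

136.5 dB


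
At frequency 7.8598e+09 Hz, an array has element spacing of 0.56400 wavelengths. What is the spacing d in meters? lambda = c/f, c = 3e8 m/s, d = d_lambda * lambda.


lambda = c / f = 3.0000e+08 / 7.8598e+09 = 0.03816891 m
d = 0.56400 * 0.03816891 = 0.02153 m

0.02153 m


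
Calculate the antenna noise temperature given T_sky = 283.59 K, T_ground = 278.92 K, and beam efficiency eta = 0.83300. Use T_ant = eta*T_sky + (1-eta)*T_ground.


T_ant = 0.83300 * 283.59 + (1 - 0.83300) * 278.92 = 282.8 K

282.8 K


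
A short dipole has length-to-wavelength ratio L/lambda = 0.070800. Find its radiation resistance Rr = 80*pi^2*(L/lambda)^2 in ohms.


Rr = 80 * pi^2 * (0.070800)^2 = 80 * 9.869604 * 5.012640e-03 = 3.958 ohm

3.958 ohm


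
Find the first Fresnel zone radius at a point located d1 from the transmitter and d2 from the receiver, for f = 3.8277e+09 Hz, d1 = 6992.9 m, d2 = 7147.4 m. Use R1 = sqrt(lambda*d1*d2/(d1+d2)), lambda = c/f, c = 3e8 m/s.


lambda = c / f = 3.0000e+08 / 3.8277e+09 = 0.07837605 m
R1 = sqrt(0.07837605 * 6992.9 * 7147.4 / (6992.9 + 7147.4)) = 16.64 m

16.64 m


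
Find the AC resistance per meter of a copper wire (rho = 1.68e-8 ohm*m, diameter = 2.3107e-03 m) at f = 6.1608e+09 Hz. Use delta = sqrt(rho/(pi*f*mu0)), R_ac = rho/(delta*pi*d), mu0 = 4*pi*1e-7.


delta = sqrt(1.68e-8 / (pi * 6.1608e+09 * 4*pi*1e-7)) = 8.311056e-07 m
R_ac = 1.68e-8 / (8.311056e-07 * pi * 2.3107e-03) = 2.785 ohm/m

2.785 ohm/m


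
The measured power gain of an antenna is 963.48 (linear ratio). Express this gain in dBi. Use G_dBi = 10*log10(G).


G_dBi = 10 * log10(963.48) = 29.84 dBi

29.84 dBi


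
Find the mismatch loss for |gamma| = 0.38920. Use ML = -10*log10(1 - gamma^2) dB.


ML = -10 * log10(1 - 0.38920^2) = -10 * log10(0.84852336) = 0.7134 dB

0.7134 dB


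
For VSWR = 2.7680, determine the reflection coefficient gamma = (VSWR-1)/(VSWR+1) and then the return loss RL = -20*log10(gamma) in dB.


gamma = (2.7680 - 1) / (2.7680 + 1) = 0.4692144
RL = -20 * log10(0.4692144) = 6.573 dB

6.573 dB


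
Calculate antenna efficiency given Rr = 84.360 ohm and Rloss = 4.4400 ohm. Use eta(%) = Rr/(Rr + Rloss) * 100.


eta = 84.360 / (84.360 + 4.4400) * 100 = 95.00%

95.00%


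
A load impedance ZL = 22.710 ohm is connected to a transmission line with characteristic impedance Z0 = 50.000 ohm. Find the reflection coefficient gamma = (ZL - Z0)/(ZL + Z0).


gamma = (22.710 - 50.000) / (22.710 + 50.000) = -0.3753

-0.3753


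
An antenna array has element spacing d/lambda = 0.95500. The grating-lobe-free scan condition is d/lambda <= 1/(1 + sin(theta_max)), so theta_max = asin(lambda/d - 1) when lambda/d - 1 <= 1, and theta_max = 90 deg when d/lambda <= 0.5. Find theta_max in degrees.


lambda/d - 1 = 1/0.95500 - 1 = 0.04712042
theta_max = asin(0.04712042) = 2.701 deg

2.701 deg


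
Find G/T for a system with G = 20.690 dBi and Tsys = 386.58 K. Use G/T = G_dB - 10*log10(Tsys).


G/T = 20.690 - 10*log10(386.58) = 20.690 - 25.87239 = -5.182 dB/K

-5.182 dB/K


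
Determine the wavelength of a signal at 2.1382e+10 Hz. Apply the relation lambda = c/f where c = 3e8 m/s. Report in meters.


lambda = c / f = 3.0000e+08 / 2.1382e+10 = 0.01403 m

0.01403 m


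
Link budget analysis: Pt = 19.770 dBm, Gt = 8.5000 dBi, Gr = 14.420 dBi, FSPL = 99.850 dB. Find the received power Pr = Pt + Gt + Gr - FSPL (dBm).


Pr = 19.770 + 8.5000 + 14.420 - 99.850 = -57.16 dBm

-57.16 dBm


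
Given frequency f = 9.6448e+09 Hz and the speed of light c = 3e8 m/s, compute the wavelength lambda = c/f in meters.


lambda = c / f = 3.0000e+08 / 9.6448e+09 = 0.03110 m

0.03110 m


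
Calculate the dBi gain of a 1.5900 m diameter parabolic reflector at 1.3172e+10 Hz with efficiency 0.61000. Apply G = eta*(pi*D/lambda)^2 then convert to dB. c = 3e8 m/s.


lambda = c / f = 3.0000e+08 / 1.3172e+10 = 0.02277558 m
G_linear = 0.61000 * (pi * 1.5900 / 0.02277558)^2 = 29341.68
G_dBi = 10 * log10(29341.68) = 44.67 dBi

44.67 dBi


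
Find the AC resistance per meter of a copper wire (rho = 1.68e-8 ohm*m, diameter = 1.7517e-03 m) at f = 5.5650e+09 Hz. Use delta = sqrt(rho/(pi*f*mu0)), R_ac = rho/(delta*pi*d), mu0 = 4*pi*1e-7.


delta = sqrt(1.68e-8 / (pi * 5.5650e+09 * 4*pi*1e-7)) = 8.744645e-07 m
R_ac = 1.68e-8 / (8.744645e-07 * pi * 1.7517e-03) = 3.491 ohm/m

3.491 ohm/m


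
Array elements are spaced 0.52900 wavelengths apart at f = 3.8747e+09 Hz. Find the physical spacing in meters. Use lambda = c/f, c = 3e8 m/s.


lambda = c / f = 3.0000e+08 / 3.8747e+09 = 0.07742535 m
d = 0.52900 * 0.07742535 = 0.04096 m

0.04096 m


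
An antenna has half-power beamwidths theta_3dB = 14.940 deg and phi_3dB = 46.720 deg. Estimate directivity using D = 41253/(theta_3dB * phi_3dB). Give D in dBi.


D_linear = 41253 / (14.940 * 46.720) = 59.10199
D_dBi = 10 * log10(59.10199) = 17.72 dBi

17.72 dBi


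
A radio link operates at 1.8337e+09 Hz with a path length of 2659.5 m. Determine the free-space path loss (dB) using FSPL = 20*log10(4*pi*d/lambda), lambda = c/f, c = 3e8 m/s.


lambda = c / f = 3.0000e+08 / 1.8337e+09 = 0.1636036 m
FSPL = 20 * log10(4*pi*2659.5/0.1636036) = 106.2 dB

106.2 dB


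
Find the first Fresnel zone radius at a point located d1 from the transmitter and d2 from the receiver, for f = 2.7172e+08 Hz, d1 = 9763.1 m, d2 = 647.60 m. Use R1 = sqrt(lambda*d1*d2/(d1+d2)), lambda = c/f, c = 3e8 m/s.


lambda = c / f = 3.0000e+08 / 2.7172e+08 = 1.104078 m
R1 = sqrt(1.104078 * 9763.1 * 647.60 / (9763.1 + 647.60)) = 25.89 m

25.89 m


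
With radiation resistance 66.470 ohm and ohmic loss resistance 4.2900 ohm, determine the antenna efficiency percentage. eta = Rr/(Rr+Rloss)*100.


eta = 66.470 / (66.470 + 4.2900) * 100 = 93.94%

93.94%


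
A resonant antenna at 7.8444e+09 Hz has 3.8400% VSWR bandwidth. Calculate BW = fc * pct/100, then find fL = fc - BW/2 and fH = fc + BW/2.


BW = 7.8444e+09 * 3.8400/100 = 3.012250e+08 Hz
fL = 7.8444e+09 - 3.012250e+08/2 = 7.694e+09 Hz
fH = 7.8444e+09 + 3.012250e+08/2 = 7.995e+09 Hz

BW=3.012e+08 Hz, fL=7.694e+09 Hz, fH=7.995e+09 Hz


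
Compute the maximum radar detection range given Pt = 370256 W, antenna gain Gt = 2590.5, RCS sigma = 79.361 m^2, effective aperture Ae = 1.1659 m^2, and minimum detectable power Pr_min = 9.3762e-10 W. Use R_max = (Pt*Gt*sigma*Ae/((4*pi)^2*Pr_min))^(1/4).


R^4 = 370256*2590.5*79.361*1.1659 / ((4*pi)^2 * 9.3762e-10) = 5.993873e+17
R_max = 5.993873e+17^0.25 = 27824 m

27824 m


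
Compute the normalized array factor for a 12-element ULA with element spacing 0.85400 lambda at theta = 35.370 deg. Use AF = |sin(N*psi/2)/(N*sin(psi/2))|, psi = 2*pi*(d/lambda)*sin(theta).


psi = 2*pi*0.85400*sin(35.370 deg) = 3.106040 rad
AF = |sin(12*3.106040/2) / (12*sin(3.106040/2))| = 0.01764

0.01764


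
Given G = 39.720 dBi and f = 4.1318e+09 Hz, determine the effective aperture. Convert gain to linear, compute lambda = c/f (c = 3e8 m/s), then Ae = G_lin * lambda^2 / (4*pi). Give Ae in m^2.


lambda = c / f = 3.0000e+08 / 4.1318e+09 = 0.07260758 m
G_linear = 10^(39.720/10) = 9375.620
Ae = G_linear * lambda^2 / (4*pi) = 9375.620 * 0.07260758^2 / (4*pi) = 3.933 m^2

3.933 m^2


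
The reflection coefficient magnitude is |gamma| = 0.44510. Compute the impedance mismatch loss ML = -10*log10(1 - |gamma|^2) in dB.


ML = -10 * log10(1 - 0.44510^2) = -10 * log10(0.80188599) = 0.9589 dB

0.9589 dB


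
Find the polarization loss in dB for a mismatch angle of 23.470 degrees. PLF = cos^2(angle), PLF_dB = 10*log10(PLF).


PLF_linear = cos^2(23.470 deg) = 0.8413819
PLF_dB = 10 * log10(0.8413819) = -0.7501 dB

-0.7501 dB


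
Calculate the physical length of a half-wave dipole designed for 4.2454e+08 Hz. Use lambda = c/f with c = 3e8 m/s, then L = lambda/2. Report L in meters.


lambda = c / f = 3.0000e+08 / 4.2454e+08 = 0.7066472 m
L = lambda / 2 = 0.7066472 / 2 = 0.3533 m

0.3533 m


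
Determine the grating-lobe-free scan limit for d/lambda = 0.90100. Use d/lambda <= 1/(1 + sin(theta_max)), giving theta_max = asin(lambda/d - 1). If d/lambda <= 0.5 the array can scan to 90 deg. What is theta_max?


lambda/d - 1 = 1/0.90100 - 1 = 0.1098779
theta_max = asin(0.1098779) = 6.308 deg

6.308 deg


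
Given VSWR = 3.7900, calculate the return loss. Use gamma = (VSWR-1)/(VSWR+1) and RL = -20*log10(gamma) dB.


gamma = (3.7900 - 1) / (3.7900 + 1) = 0.5824635
RL = -20 * log10(0.5824635) = 4.695 dB

4.695 dB


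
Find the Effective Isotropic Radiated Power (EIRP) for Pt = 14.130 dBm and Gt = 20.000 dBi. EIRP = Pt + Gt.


EIRP = Pt + Gt = 14.130 + 20.000 = 34.13 dBm

34.13 dBm


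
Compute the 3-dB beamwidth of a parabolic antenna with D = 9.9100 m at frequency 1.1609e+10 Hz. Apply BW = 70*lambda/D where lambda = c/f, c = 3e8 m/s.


lambda = c / f = 3.0000e+08 / 1.1609e+10 = 0.02584202 m
BW = 70 * 0.02584202 / 9.9100 = 0.1825 deg

0.1825 deg


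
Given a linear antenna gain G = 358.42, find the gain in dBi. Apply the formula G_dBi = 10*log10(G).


G_dBi = 10 * log10(358.42) = 25.54 dBi

25.54 dBi


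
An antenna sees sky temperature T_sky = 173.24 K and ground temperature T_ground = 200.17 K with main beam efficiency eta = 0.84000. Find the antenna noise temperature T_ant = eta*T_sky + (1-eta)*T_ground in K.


T_ant = 0.84000 * 173.24 + (1 - 0.84000) * 200.17 = 177.5 K

177.5 K


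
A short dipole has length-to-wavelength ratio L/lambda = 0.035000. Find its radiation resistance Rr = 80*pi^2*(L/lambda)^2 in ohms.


Rr = 80 * pi^2 * (0.035000)^2 = 80 * 9.869604 * 1.225000e-03 = 0.9672 ohm

0.9672 ohm


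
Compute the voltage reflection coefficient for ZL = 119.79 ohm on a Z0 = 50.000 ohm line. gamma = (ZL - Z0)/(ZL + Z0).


gamma = (119.79 - 50.000) / (119.79 + 50.000) = 0.4110

0.4110


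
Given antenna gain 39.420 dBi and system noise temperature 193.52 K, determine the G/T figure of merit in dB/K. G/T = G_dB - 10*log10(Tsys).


G/T = 39.420 - 10*log10(193.52) = 39.420 - 22.86726 = 16.55 dB/K

16.55 dB/K


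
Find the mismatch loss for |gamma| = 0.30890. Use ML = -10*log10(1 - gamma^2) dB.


ML = -10 * log10(1 - 0.30890^2) = -10 * log10(0.90458079) = 0.4355 dB

0.4355 dB


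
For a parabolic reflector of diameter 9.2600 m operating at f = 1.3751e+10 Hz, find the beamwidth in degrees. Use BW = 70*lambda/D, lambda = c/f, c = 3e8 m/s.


lambda = c / f = 3.0000e+08 / 1.3751e+10 = 0.02181660 m
BW = 70 * 0.02181660 / 9.2600 = 0.1649 deg

0.1649 deg


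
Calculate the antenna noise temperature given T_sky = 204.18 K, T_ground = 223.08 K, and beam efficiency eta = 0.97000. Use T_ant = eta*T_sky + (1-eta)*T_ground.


T_ant = 0.97000 * 204.18 + (1 - 0.97000) * 223.08 = 204.7 K

204.7 K


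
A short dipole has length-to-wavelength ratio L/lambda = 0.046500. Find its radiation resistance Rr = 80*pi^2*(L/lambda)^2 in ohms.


Rr = 80 * pi^2 * (0.046500)^2 = 80 * 9.869604 * 2.162250e-03 = 1.707 ohm

1.707 ohm


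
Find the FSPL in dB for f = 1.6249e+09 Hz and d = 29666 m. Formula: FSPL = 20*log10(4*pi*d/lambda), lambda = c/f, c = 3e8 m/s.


lambda = c / f = 3.0000e+08 / 1.6249e+09 = 0.1846267 m
FSPL = 20 * log10(4*pi*29666/0.1846267) = 126.1 dB

126.1 dB


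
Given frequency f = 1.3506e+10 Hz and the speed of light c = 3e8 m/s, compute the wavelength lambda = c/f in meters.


lambda = c / f = 3.0000e+08 / 1.3506e+10 = 0.02221 m

0.02221 m


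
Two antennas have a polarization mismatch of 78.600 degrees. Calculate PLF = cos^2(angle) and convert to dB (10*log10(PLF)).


PLF_linear = cos^2(78.600 deg) = 0.03906842
PLF_dB = 10 * log10(0.03906842) = -14.08 dB

-14.08 dB


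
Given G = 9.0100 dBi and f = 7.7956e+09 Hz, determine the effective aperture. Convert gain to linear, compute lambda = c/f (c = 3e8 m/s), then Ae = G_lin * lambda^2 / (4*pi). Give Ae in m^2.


lambda = c / f = 3.0000e+08 / 7.7956e+09 = 0.03848325 m
G_linear = 10^(9.0100/10) = 7.961594
Ae = G_linear * lambda^2 / (4*pi) = 7.961594 * 0.03848325^2 / (4*pi) = 9.383e-04 m^2

9.383e-04 m^2


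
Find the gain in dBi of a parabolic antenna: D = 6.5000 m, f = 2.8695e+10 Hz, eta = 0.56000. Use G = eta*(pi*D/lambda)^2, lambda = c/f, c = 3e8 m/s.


lambda = c / f = 3.0000e+08 / 2.8695e+10 = 0.01045478 m
G_linear = 0.56000 * (pi * 6.5000 / 0.01045478)^2 = 2.136410e+06
G_dBi = 10 * log10(2.136410e+06) = 63.30 dBi

63.30 dBi


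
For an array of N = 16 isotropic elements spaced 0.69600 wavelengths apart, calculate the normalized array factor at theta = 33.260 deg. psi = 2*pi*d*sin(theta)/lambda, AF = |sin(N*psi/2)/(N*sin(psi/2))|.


psi = 2*pi*0.69600*sin(33.260 deg) = 2.398378 rad
AF = |sin(16*2.398378/2) / (16*sin(2.398378/2))| = 0.02221

0.02221


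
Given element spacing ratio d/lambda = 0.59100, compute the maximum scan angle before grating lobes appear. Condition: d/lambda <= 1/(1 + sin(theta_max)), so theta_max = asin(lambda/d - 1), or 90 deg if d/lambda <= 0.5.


lambda/d - 1 = 1/0.59100 - 1 = 0.6920474
theta_max = asin(0.6920474) = 43.79 deg

43.79 deg


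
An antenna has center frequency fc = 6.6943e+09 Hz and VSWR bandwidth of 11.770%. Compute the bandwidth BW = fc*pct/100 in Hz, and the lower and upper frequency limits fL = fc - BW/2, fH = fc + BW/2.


BW = 6.6943e+09 * 11.770/100 = 7.879191e+08 Hz
fL = 6.6943e+09 - 7.879191e+08/2 = 6.300e+09 Hz
fH = 6.6943e+09 + 7.879191e+08/2 = 7.088e+09 Hz

BW=7.879e+08 Hz, fL=6.300e+09 Hz, fH=7.088e+09 Hz


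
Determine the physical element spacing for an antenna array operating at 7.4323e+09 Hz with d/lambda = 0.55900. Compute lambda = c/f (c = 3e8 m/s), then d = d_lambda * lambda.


lambda = c / f = 3.0000e+08 / 7.4323e+09 = 0.04036436 m
d = 0.55900 * 0.04036436 = 0.02256 m

0.02256 m


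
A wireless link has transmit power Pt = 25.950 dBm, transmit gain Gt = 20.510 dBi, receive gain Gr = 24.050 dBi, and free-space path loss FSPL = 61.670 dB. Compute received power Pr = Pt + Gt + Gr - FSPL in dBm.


Pr = 25.950 + 20.510 + 24.050 - 61.670 = 8.84 dBm

8.84 dBm


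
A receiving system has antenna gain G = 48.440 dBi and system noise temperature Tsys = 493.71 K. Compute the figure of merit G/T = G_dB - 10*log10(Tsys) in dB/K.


G/T = 48.440 - 10*log10(493.71) = 48.440 - 26.93472 = 21.51 dB/K

21.51 dB/K


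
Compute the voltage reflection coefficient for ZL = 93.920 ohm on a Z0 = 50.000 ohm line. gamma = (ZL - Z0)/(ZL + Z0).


gamma = (93.920 - 50.000) / (93.920 + 50.000) = 0.3052

0.3052


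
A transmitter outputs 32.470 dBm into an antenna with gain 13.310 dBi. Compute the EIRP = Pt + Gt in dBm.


EIRP = Pt + Gt = 32.470 + 13.310 = 45.78 dBm

45.78 dBm


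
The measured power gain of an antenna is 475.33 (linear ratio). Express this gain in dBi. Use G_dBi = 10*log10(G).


G_dBi = 10 * log10(475.33) = 26.77 dBi

26.77 dBi


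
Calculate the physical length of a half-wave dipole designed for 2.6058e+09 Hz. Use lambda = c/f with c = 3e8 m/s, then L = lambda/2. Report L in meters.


lambda = c / f = 3.0000e+08 / 2.6058e+09 = 0.1151278 m
L = lambda / 2 = 0.1151278 / 2 = 0.05756 m

0.05756 m


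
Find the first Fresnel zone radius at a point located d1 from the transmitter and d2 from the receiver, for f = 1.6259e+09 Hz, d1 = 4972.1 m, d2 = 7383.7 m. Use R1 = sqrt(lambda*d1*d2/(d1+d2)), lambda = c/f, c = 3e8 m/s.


lambda = c / f = 3.0000e+08 / 1.6259e+09 = 0.1845132 m
R1 = sqrt(0.1845132 * 4972.1 * 7383.7 / (4972.1 + 7383.7)) = 23.41 m

23.41 m


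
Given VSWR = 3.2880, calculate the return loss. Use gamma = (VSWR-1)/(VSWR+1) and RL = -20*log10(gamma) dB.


gamma = (3.2880 - 1) / (3.2880 + 1) = 0.5335821
RL = -20 * log10(0.5335821) = 5.456 dB

5.456 dB


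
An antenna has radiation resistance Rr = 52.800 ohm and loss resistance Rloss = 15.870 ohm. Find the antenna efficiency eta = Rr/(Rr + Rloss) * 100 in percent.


eta = 52.800 / (52.800 + 15.870) * 100 = 76.89%

76.89%


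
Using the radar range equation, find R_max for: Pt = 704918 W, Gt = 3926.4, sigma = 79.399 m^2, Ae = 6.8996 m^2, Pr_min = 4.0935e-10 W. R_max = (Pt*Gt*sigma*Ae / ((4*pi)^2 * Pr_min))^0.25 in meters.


R^4 = 704918*3926.4*79.399*6.8996 / ((4*pi)^2 * 4.0935e-10) = 2.345620e+19
R_max = 2.345620e+19^0.25 = 69593 m

69593 m


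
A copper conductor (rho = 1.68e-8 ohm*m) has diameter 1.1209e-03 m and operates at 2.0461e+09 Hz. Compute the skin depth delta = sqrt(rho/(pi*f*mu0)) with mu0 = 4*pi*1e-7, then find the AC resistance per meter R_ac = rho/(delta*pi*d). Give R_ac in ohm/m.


delta = sqrt(1.68e-8 / (pi * 2.0461e+09 * 4*pi*1e-7)) = 1.442153e-06 m
R_ac = 1.68e-8 / (1.442153e-06 * pi * 1.1209e-03) = 3.308 ohm/m

3.308 ohm/m


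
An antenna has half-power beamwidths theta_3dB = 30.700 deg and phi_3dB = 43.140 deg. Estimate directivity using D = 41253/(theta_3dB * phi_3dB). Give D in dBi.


D_linear = 41253 / (30.700 * 43.140) = 31.14849
D_dBi = 10 * log10(31.14849) = 14.93 dBi

14.93 dBi


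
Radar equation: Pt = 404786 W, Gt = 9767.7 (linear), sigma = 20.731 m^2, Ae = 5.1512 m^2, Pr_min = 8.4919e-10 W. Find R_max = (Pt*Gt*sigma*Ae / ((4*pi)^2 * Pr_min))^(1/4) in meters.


R^4 = 404786*9767.7*20.731*5.1512 / ((4*pi)^2 * 8.4919e-10) = 3.148632e+18
R_max = 3.148632e+18^0.25 = 42124 m

42124 m


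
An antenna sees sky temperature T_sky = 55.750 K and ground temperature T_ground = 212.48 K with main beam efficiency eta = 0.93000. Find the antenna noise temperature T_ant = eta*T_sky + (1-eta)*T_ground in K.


T_ant = 0.93000 * 55.750 + (1 - 0.93000) * 212.48 = 66.72 K

66.72 K


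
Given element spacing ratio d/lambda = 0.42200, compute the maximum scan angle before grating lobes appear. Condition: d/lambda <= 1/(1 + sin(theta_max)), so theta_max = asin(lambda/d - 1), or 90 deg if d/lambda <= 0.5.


lambda/d - 1 = 1/0.42200 - 1 = 1.369668 >= 1
d/lambda <= 0.5, so the array can scan to endfire without grating lobes: theta_max = 90 deg

90 deg


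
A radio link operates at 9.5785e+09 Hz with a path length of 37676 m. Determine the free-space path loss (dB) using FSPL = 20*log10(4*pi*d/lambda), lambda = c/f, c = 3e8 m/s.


lambda = c / f = 3.0000e+08 / 9.5785e+09 = 0.03132014 m
FSPL = 20 * log10(4*pi*37676/0.03132014) = 143.6 dB

143.6 dB


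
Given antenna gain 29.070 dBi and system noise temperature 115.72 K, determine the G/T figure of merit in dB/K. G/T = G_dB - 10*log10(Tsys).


G/T = 29.070 - 10*log10(115.72) = 29.070 - 20.63408 = 8.436 dB/K

8.436 dB/K


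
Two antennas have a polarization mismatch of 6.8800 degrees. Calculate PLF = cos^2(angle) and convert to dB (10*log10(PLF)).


PLF_linear = cos^2(6.8800 deg) = 0.9856503
PLF_dB = 10 * log10(0.9856503) = -0.06277 dB

-0.06277 dB


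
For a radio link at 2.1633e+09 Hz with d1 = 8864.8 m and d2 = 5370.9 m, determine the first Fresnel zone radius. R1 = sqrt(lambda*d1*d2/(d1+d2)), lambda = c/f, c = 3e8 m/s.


lambda = c / f = 3.0000e+08 / 2.1633e+09 = 0.1386770 m
R1 = sqrt(0.1386770 * 8864.8 * 5370.9 / (8864.8 + 5370.9)) = 21.54 m

21.54 m


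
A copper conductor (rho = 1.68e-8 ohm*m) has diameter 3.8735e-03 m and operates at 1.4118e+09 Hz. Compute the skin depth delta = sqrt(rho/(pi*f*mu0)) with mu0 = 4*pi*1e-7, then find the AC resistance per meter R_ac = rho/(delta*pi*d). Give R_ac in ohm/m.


delta = sqrt(1.68e-8 / (pi * 1.4118e+09 * 4*pi*1e-7)) = 1.736154e-06 m
R_ac = 1.68e-8 / (1.736154e-06 * pi * 3.8735e-03) = 0.7952 ohm/m

0.7952 ohm/m


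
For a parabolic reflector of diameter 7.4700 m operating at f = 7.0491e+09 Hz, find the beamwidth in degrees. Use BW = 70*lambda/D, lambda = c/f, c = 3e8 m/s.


lambda = c / f = 3.0000e+08 / 7.0491e+09 = 0.04255862 m
BW = 70 * 0.04255862 / 7.4700 = 0.3988 deg

0.3988 deg


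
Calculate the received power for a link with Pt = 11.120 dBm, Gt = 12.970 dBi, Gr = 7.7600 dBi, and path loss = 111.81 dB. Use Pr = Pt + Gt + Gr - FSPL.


Pr = 11.120 + 12.970 + 7.7600 - 111.81 = -79.96 dBm

-79.96 dBm


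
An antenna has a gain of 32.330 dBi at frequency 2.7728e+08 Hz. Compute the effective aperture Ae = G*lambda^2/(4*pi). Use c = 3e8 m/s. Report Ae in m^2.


lambda = c / f = 3.0000e+08 / 2.7728e+08 = 1.081939 m
G_linear = 10^(32.330/10) = 1710.015
Ae = G_linear * lambda^2 / (4*pi) = 1710.015 * 1.081939^2 / (4*pi) = 159.3 m^2

159.3 m^2


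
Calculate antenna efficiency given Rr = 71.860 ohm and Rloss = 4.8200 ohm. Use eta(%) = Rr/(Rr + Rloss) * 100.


eta = 71.860 / (71.860 + 4.8200) * 100 = 93.71%

93.71%


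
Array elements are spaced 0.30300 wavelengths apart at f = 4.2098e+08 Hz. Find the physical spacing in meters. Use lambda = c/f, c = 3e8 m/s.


lambda = c / f = 3.0000e+08 / 4.2098e+08 = 0.7126229 m
d = 0.30300 * 0.7126229 = 0.2159 m

0.2159 m


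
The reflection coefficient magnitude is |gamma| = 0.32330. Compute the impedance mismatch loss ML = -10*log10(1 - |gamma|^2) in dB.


ML = -10 * log10(1 - 0.32330^2) = -10 * log10(0.89547711) = 0.4795 dB

0.4795 dB


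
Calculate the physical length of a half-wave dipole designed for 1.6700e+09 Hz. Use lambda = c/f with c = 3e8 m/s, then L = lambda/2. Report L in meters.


lambda = c / f = 3.0000e+08 / 1.6700e+09 = 0.1796407 m
L = lambda / 2 = 0.1796407 / 2 = 0.08982 m

0.08982 m


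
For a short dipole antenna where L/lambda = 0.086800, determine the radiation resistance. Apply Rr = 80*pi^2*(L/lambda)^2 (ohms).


Rr = 80 * pi^2 * (0.086800)^2 = 80 * 9.869604 * 7.534240e-03 = 5.949 ohm

5.949 ohm


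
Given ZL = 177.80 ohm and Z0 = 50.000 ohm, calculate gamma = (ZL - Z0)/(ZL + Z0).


gamma = (177.80 - 50.000) / (177.80 + 50.000) = 0.5610

0.5610


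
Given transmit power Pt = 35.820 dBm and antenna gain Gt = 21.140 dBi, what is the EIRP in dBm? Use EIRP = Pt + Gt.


EIRP = Pt + Gt = 35.820 + 21.140 = 56.96 dBm

56.96 dBm


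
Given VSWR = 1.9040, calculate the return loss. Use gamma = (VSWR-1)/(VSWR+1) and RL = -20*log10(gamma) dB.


gamma = (1.9040 - 1) / (1.9040 + 1) = 0.3112948
RL = -20 * log10(0.3112948) = 10.14 dB

10.14 dB


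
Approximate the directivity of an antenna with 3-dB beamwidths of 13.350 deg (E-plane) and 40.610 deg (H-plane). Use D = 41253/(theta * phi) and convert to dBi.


D_linear = 41253 / (13.350 * 40.610) = 76.09240
D_dBi = 10 * log10(76.09240) = 18.81 dBi

18.81 dBi


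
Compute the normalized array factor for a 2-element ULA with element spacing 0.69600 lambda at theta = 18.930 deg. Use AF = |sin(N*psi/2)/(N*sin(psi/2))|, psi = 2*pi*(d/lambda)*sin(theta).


psi = 2*pi*0.69600*sin(18.930 deg) = 1.418688 rad
AF = |sin(2*1.418688/2) / (2*sin(1.418688/2))| = 0.7588

0.7588


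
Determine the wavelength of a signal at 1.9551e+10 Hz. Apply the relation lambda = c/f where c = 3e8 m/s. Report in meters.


lambda = c / f = 3.0000e+08 / 1.9551e+10 = 0.01534 m

0.01534 m


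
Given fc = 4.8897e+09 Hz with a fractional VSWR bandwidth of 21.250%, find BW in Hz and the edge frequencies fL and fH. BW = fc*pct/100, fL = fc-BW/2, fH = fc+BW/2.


BW = 4.8897e+09 * 21.250/100 = 1.039061e+09 Hz
fL = 4.8897e+09 - 1.039061e+09/2 = 4.370e+09 Hz
fH = 4.8897e+09 + 1.039061e+09/2 = 5.409e+09 Hz

BW=1.039e+09 Hz, fL=4.370e+09 Hz, fH=5.409e+09 Hz


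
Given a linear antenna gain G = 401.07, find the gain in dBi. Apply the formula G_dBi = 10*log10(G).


G_dBi = 10 * log10(401.07) = 26.03 dBi

26.03 dBi


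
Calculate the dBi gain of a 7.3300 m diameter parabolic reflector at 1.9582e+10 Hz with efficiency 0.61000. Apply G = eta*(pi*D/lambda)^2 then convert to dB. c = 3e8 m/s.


lambda = c / f = 3.0000e+08 / 1.9582e+10 = 0.01532019 m
G_linear = 0.61000 * (pi * 7.3300 / 0.01532019)^2 = 1.378190e+06
G_dBi = 10 * log10(1.378190e+06) = 61.39 dBi

61.39 dBi


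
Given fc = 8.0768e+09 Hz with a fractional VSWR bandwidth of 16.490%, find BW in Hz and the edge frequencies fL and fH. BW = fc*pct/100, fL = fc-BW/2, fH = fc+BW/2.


BW = 8.0768e+09 * 16.490/100 = 1.331864e+09 Hz
fL = 8.0768e+09 - 1.331864e+09/2 = 7.411e+09 Hz
fH = 8.0768e+09 + 1.331864e+09/2 = 8.743e+09 Hz

BW=1.332e+09 Hz, fL=7.411e+09 Hz, fH=8.743e+09 Hz


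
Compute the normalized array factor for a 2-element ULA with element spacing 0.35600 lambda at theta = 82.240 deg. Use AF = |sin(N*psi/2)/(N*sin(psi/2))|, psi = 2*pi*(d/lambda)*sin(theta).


psi = 2*pi*0.35600*sin(82.240 deg) = 2.216330 rad
AF = |sin(2*2.216330/2) / (2*sin(2.216330/2))| = 0.4463

0.4463


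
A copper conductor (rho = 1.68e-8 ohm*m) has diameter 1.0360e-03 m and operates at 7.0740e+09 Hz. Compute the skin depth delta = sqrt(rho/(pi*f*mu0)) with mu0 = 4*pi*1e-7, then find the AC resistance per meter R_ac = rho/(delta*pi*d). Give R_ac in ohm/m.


delta = sqrt(1.68e-8 / (pi * 7.0740e+09 * 4*pi*1e-7)) = 7.756079e-07 m
R_ac = 1.68e-8 / (7.756079e-07 * pi * 1.0360e-03) = 6.655 ohm/m

6.655 ohm/m


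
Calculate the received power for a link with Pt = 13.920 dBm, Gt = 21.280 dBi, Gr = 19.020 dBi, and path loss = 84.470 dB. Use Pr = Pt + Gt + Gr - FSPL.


Pr = 13.920 + 21.280 + 19.020 - 84.470 = -30.25 dBm

-30.25 dBm


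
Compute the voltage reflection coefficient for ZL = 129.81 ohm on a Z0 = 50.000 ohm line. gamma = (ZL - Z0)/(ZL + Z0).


gamma = (129.81 - 50.000) / (129.81 + 50.000) = 0.4439

0.4439


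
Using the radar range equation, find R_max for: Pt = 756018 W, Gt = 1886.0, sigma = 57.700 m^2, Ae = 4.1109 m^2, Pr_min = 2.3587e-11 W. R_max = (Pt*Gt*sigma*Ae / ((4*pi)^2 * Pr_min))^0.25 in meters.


R^4 = 756018*1886.0*57.700*4.1109 / ((4*pi)^2 * 2.3587e-11) = 9.080173e+19
R_max = 9.080173e+19^0.25 = 97617 m

97617 m


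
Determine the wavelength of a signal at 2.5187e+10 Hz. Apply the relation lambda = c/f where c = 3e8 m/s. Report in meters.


lambda = c / f = 3.0000e+08 / 2.5187e+10 = 0.01191 m

0.01191 m


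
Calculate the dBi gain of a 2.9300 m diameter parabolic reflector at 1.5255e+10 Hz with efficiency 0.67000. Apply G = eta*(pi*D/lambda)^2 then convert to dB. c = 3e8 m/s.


lambda = c / f = 3.0000e+08 / 1.5255e+10 = 0.01966568 m
G_linear = 0.67000 * (pi * 2.9300 / 0.01966568)^2 = 146788.4
G_dBi = 10 * log10(146788.4) = 51.67 dBi

51.67 dBi


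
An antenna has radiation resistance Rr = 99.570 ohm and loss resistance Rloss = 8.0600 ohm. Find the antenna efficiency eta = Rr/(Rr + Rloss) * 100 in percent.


eta = 99.570 / (99.570 + 8.0600) * 100 = 92.51%

92.51%


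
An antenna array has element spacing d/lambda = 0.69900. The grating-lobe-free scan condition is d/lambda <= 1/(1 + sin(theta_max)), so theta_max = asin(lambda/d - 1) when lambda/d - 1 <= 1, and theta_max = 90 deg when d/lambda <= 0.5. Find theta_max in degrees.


lambda/d - 1 = 1/0.69900 - 1 = 0.4306152
theta_max = asin(0.4306152) = 25.51 deg

25.51 deg


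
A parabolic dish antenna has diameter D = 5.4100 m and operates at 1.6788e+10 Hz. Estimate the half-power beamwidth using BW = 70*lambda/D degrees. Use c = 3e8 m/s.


lambda = c / f = 3.0000e+08 / 1.6788e+10 = 0.01786991 m
BW = 70 * 0.01786991 / 5.4100 = 0.2312 deg

0.2312 deg


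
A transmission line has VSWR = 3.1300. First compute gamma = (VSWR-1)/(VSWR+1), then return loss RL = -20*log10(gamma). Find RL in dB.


gamma = (3.1300 - 1) / (3.1300 + 1) = 0.5157385
RL = -20 * log10(0.5157385) = 5.751 dB

5.751 dB


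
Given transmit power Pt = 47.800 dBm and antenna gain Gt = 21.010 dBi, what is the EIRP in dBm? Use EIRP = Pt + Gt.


EIRP = Pt + Gt = 47.800 + 21.010 = 68.81 dBm

68.81 dBm


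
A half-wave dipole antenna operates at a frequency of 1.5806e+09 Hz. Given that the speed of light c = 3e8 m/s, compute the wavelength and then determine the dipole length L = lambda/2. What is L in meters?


lambda = c / f = 3.0000e+08 / 1.5806e+09 = 0.1898013 m
L = lambda / 2 = 0.1898013 / 2 = 0.09490 m

0.09490 m


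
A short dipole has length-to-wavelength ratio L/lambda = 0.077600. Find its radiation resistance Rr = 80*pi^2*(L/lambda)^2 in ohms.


Rr = 80 * pi^2 * (0.077600)^2 = 80 * 9.869604 * 6.021760e-03 = 4.755 ohm

4.755 ohm


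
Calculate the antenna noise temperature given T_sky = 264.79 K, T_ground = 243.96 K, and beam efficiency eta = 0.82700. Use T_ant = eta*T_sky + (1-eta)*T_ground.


T_ant = 0.82700 * 264.79 + (1 - 0.82700) * 243.96 = 261.2 K

261.2 K


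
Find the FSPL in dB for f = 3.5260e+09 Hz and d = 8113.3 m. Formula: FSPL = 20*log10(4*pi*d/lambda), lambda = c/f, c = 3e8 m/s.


lambda = c / f = 3.0000e+08 / 3.5260e+09 = 0.08508225 m
FSPL = 20 * log10(4*pi*8113.3/0.08508225) = 121.6 dB

121.6 dB


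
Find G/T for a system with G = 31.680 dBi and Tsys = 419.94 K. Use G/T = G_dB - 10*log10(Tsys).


G/T = 31.680 - 10*log10(419.94) = 31.680 - 26.23187 = 5.448 dB/K

5.448 dB/K


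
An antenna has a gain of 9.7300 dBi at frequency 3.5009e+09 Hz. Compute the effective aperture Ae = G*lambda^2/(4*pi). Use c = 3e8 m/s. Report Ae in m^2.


lambda = c / f = 3.0000e+08 / 3.5009e+09 = 0.08569225 m
G_linear = 10^(9.7300/10) = 9.397233
Ae = G_linear * lambda^2 / (4*pi) = 9.397233 * 0.08569225^2 / (4*pi) = 5.491e-03 m^2

5.491e-03 m^2


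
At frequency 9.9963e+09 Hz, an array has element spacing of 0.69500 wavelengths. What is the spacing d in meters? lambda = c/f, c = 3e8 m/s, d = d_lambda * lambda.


lambda = c / f = 3.0000e+08 / 9.9963e+09 = 0.03001110 m
d = 0.69500 * 0.03001110 = 0.02086 m

0.02086 m


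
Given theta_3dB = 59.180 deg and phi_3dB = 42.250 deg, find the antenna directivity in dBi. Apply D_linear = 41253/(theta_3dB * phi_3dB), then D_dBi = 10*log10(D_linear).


D_linear = 41253 / (59.180 * 42.250) = 16.49886
D_dBi = 10 * log10(16.49886) = 12.17 dBi

12.17 dBi


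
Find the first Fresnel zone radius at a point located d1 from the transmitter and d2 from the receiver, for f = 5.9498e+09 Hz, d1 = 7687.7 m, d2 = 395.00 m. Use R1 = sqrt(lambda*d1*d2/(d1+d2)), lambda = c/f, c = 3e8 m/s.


lambda = c / f = 3.0000e+08 / 5.9498e+09 = 0.05042186 m
R1 = sqrt(0.05042186 * 7687.7 * 395.00 / (7687.7 + 395.00)) = 4.352 m

4.352 m


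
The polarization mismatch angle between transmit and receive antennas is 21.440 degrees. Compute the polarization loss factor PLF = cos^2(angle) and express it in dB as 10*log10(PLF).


PLF_linear = cos^2(21.440 deg) = 0.8663902
PLF_dB = 10 * log10(0.8663902) = -0.6229 dB

-0.6229 dB


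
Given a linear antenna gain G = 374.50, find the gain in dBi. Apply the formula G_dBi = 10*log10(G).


G_dBi = 10 * log10(374.50) = 25.73 dBi

25.73 dBi


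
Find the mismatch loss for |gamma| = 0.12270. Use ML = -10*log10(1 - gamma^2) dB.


ML = -10 * log10(1 - 0.12270^2) = -10 * log10(0.98494471) = 0.06588 dB

0.06588 dB


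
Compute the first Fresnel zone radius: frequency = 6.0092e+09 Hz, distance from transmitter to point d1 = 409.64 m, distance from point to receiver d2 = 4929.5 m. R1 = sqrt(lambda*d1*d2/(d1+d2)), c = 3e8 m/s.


lambda = c / f = 3.0000e+08 / 6.0092e+09 = 0.04992345 m
R1 = sqrt(0.04992345 * 409.64 * 4929.5 / (409.64 + 4929.5)) = 4.345 m

4.345 m


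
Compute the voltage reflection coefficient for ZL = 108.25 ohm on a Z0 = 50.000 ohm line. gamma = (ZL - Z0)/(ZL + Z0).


gamma = (108.25 - 50.000) / (108.25 + 50.000) = 0.3681

0.3681


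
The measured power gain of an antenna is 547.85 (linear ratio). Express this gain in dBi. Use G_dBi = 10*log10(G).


G_dBi = 10 * log10(547.85) = 27.39 dBi

27.39 dBi


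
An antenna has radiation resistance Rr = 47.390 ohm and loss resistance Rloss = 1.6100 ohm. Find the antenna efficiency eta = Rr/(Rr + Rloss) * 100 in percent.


eta = 47.390 / (47.390 + 1.6100) * 100 = 96.71%

96.71%


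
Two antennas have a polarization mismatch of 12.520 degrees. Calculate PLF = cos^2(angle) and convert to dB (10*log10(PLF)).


PLF_linear = cos^2(12.520 deg) = 0.9530063
PLF_dB = 10 * log10(0.9530063) = -0.2090 dB

-0.2090 dB


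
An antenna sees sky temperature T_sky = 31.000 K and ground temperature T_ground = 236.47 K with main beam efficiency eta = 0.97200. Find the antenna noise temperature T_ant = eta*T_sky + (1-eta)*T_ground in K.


T_ant = 0.97200 * 31.000 + (1 - 0.97200) * 236.47 = 36.75 K

36.75 K


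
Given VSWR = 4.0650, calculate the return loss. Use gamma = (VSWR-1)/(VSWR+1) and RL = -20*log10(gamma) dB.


gamma = (4.0650 - 1) / (4.0650 + 1) = 0.6051333
RL = -20 * log10(0.6051333) = 4.363 dB

4.363 dB


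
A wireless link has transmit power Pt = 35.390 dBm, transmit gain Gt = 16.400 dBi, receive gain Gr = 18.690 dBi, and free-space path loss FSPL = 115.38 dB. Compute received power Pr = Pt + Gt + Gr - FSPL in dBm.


Pr = 35.390 + 16.400 + 18.690 - 115.38 = -44.90 dBm

-44.90 dBm


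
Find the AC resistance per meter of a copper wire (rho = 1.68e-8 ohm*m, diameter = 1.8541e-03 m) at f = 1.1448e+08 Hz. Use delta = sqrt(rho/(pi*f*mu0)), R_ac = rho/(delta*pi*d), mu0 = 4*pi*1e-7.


delta = sqrt(1.68e-8 / (pi * 1.1448e+08 * 4*pi*1e-7)) = 6.096912e-06 m
R_ac = 1.68e-8 / (6.096912e-06 * pi * 1.8541e-03) = 0.4731 ohm/m

0.4731 ohm/m


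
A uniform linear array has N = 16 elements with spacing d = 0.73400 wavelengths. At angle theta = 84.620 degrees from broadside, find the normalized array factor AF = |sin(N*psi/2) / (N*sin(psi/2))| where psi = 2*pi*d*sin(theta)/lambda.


psi = 2*pi*0.73400*sin(84.620 deg) = 4.591542 rad
AF = |sin(16*4.591542/2) / (16*sin(4.591542/2))| = 0.06872

0.06872


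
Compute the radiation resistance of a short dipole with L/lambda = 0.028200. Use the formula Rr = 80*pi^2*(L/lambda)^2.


Rr = 80 * pi^2 * (0.028200)^2 = 80 * 9.869604 * 7.952400e-04 = 0.6279 ohm

0.6279 ohm


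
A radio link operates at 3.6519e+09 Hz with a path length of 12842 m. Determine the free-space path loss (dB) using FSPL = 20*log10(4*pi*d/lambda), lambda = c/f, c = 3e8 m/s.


lambda = c / f = 3.0000e+08 / 3.6519e+09 = 0.08214902 m
FSPL = 20 * log10(4*pi*12842/0.08214902) = 125.9 dB

125.9 dB


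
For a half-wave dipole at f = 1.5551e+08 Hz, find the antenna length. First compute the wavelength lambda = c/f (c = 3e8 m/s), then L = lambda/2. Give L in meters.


lambda = c / f = 3.0000e+08 / 1.5551e+08 = 1.929136 m
L = lambda / 2 = 1.929136 / 2 = 0.9646 m

0.9646 m


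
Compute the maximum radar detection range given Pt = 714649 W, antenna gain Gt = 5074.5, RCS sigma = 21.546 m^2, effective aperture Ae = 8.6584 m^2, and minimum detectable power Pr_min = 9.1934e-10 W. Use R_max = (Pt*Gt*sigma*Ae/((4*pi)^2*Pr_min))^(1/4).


R^4 = 714649*5074.5*21.546*8.6584 / ((4*pi)^2 * 9.1934e-10) = 4.660092e+18
R_max = 4.660092e+18^0.25 = 46462 m

46462 m


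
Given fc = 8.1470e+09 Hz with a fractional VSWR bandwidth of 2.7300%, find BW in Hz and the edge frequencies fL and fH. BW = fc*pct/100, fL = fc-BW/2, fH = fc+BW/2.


BW = 8.1470e+09 * 2.7300/100 = 2.224131e+08 Hz
fL = 8.1470e+09 - 2.224131e+08/2 = 8.036e+09 Hz
fH = 8.1470e+09 + 2.224131e+08/2 = 8.258e+09 Hz

BW=2.224e+08 Hz, fL=8.036e+09 Hz, fH=8.258e+09 Hz


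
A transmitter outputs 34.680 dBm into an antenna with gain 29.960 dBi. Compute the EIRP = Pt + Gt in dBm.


EIRP = Pt + Gt = 34.680 + 29.960 = 64.64 dBm

64.64 dBm


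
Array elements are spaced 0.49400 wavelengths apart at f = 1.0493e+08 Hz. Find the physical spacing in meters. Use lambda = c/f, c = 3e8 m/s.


lambda = c / f = 3.0000e+08 / 1.0493e+08 = 2.859049 m
d = 0.49400 * 2.859049 = 1.412 m

1.412 m


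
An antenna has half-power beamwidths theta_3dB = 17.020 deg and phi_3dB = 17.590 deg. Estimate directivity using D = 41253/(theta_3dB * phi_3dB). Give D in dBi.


D_linear = 41253 / (17.020 * 17.590) = 137.7939
D_dBi = 10 * log10(137.7939) = 21.39 dBi

21.39 dBi


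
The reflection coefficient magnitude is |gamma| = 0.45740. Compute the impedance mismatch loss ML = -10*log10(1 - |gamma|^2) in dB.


ML = -10 * log10(1 - 0.45740^2) = -10 * log10(0.79078524) = 1.019 dB

1.019 dB


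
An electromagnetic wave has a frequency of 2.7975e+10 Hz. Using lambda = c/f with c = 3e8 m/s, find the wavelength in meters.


lambda = c / f = 3.0000e+08 / 2.7975e+10 = 0.01072 m

0.01072 m


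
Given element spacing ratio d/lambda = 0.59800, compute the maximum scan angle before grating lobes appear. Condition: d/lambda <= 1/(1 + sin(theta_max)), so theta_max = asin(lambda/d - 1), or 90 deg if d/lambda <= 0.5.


lambda/d - 1 = 1/0.59800 - 1 = 0.6722408
theta_max = asin(0.6722408) = 42.24 deg

42.24 deg


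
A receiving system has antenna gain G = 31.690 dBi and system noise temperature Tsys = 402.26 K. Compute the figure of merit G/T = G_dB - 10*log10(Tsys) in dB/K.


G/T = 31.690 - 10*log10(402.26) = 31.690 - 26.04507 = 5.645 dB/K

5.645 dB/K


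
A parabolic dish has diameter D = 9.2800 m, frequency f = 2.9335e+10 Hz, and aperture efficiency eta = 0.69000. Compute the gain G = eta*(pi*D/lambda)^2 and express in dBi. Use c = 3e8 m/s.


lambda = c / f = 3.0000e+08 / 2.9335e+10 = 0.01022669 m
G_linear = 0.69000 * (pi * 9.2800 / 0.01022669)^2 = 5.607569e+06
G_dBi = 10 * log10(5.607569e+06) = 67.49 dBi

67.49 dBi


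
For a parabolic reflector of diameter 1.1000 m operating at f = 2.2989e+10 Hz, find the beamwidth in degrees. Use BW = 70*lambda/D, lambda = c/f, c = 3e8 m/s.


lambda = c / f = 3.0000e+08 / 2.2989e+10 = 0.01304972 m
BW = 70 * 0.01304972 / 1.1000 = 0.8304 deg

0.8304 deg


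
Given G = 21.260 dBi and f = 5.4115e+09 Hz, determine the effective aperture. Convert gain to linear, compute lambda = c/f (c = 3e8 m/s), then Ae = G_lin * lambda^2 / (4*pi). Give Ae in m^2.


lambda = c / f = 3.0000e+08 / 5.4115e+09 = 0.05543749 m
G_linear = 10^(21.260/10) = 133.6596
Ae = G_linear * lambda^2 / (4*pi) = 133.6596 * 0.05543749^2 / (4*pi) = 0.03269 m^2

0.03269 m^2


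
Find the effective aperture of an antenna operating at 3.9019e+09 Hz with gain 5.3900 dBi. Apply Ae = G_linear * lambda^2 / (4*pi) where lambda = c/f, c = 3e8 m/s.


lambda = c / f = 3.0000e+08 / 3.9019e+09 = 0.07688562 m
G_linear = 10^(5.3900/10) = 3.459394
Ae = G_linear * lambda^2 / (4*pi) = 3.459394 * 0.07688562^2 / (4*pi) = 1.627e-03 m^2

1.627e-03 m^2
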